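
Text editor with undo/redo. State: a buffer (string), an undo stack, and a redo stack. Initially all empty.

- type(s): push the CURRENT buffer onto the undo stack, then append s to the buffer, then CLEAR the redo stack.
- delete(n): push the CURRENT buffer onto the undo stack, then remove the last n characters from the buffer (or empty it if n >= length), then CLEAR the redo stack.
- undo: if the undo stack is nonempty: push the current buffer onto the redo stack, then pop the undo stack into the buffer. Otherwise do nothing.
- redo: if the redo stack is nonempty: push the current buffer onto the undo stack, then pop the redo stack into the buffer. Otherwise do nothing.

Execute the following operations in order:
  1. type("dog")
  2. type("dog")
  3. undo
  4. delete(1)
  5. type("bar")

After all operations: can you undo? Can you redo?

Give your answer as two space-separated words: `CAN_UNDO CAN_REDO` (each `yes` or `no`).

Answer: yes no

Derivation:
After op 1 (type): buf='dog' undo_depth=1 redo_depth=0
After op 2 (type): buf='dogdog' undo_depth=2 redo_depth=0
After op 3 (undo): buf='dog' undo_depth=1 redo_depth=1
After op 4 (delete): buf='do' undo_depth=2 redo_depth=0
After op 5 (type): buf='dobar' undo_depth=3 redo_depth=0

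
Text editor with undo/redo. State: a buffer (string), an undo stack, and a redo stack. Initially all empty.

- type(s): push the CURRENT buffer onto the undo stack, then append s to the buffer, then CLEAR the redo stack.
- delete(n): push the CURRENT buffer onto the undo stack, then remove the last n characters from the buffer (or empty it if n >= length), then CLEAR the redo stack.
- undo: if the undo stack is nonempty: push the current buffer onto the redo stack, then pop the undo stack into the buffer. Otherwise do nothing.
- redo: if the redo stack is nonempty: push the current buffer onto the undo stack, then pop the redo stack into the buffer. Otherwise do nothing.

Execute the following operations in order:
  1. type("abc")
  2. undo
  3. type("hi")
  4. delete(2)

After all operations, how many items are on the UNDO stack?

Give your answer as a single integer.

Answer: 2

Derivation:
After op 1 (type): buf='abc' undo_depth=1 redo_depth=0
After op 2 (undo): buf='(empty)' undo_depth=0 redo_depth=1
After op 3 (type): buf='hi' undo_depth=1 redo_depth=0
After op 4 (delete): buf='(empty)' undo_depth=2 redo_depth=0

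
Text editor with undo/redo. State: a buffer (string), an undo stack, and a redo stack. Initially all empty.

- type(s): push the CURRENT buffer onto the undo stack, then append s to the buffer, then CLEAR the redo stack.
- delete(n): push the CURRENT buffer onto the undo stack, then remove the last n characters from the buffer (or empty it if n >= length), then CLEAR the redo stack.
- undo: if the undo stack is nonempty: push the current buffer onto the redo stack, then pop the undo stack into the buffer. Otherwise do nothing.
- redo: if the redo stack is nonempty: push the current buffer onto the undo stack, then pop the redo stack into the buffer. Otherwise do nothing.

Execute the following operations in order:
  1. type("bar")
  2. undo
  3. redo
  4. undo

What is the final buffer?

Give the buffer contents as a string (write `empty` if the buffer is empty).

After op 1 (type): buf='bar' undo_depth=1 redo_depth=0
After op 2 (undo): buf='(empty)' undo_depth=0 redo_depth=1
After op 3 (redo): buf='bar' undo_depth=1 redo_depth=0
After op 4 (undo): buf='(empty)' undo_depth=0 redo_depth=1

Answer: empty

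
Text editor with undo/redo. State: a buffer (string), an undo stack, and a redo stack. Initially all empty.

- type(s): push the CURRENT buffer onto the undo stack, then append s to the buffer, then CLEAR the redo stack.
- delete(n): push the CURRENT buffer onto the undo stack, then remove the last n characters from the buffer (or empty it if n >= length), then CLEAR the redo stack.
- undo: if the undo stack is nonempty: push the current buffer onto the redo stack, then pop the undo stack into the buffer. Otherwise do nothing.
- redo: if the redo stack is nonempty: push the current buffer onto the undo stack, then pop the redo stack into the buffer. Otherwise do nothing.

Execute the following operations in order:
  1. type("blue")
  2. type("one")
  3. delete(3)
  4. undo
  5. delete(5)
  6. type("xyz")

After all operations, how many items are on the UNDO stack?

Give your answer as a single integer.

After op 1 (type): buf='blue' undo_depth=1 redo_depth=0
After op 2 (type): buf='blueone' undo_depth=2 redo_depth=0
After op 3 (delete): buf='blue' undo_depth=3 redo_depth=0
After op 4 (undo): buf='blueone' undo_depth=2 redo_depth=1
After op 5 (delete): buf='bl' undo_depth=3 redo_depth=0
After op 6 (type): buf='blxyz' undo_depth=4 redo_depth=0

Answer: 4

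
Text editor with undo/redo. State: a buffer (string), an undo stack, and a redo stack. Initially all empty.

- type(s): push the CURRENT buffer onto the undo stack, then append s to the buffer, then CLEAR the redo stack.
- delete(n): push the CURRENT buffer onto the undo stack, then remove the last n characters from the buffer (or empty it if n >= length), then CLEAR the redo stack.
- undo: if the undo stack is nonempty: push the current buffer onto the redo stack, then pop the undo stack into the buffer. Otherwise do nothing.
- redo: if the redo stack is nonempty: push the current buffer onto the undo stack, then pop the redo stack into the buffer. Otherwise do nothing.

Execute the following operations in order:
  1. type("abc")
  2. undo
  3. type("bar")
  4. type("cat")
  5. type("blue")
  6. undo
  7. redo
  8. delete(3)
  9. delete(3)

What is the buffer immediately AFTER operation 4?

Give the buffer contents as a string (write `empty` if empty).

Answer: barcat

Derivation:
After op 1 (type): buf='abc' undo_depth=1 redo_depth=0
After op 2 (undo): buf='(empty)' undo_depth=0 redo_depth=1
After op 3 (type): buf='bar' undo_depth=1 redo_depth=0
After op 4 (type): buf='barcat' undo_depth=2 redo_depth=0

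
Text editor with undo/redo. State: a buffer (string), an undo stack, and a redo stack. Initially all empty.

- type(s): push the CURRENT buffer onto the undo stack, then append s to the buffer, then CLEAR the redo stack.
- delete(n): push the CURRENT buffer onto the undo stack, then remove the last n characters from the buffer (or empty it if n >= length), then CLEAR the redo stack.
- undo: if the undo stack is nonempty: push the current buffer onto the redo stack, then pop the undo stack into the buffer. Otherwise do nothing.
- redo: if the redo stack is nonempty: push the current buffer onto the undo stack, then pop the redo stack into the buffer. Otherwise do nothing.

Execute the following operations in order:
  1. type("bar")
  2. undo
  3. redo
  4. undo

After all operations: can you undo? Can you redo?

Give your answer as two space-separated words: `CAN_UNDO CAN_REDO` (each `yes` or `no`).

Answer: no yes

Derivation:
After op 1 (type): buf='bar' undo_depth=1 redo_depth=0
After op 2 (undo): buf='(empty)' undo_depth=0 redo_depth=1
After op 3 (redo): buf='bar' undo_depth=1 redo_depth=0
After op 4 (undo): buf='(empty)' undo_depth=0 redo_depth=1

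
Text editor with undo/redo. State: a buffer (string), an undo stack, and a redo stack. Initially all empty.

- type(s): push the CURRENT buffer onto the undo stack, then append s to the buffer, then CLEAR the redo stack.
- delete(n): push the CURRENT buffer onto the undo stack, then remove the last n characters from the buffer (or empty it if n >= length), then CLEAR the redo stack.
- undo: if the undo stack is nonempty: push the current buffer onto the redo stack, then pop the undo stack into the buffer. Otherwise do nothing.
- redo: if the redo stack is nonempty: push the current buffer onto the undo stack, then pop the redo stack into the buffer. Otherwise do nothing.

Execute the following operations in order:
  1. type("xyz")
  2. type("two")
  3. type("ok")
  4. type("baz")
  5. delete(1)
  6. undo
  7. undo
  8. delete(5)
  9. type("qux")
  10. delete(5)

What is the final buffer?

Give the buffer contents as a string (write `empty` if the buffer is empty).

After op 1 (type): buf='xyz' undo_depth=1 redo_depth=0
After op 2 (type): buf='xyztwo' undo_depth=2 redo_depth=0
After op 3 (type): buf='xyztwook' undo_depth=3 redo_depth=0
After op 4 (type): buf='xyztwookbaz' undo_depth=4 redo_depth=0
After op 5 (delete): buf='xyztwookba' undo_depth=5 redo_depth=0
After op 6 (undo): buf='xyztwookbaz' undo_depth=4 redo_depth=1
After op 7 (undo): buf='xyztwook' undo_depth=3 redo_depth=2
After op 8 (delete): buf='xyz' undo_depth=4 redo_depth=0
After op 9 (type): buf='xyzqux' undo_depth=5 redo_depth=0
After op 10 (delete): buf='x' undo_depth=6 redo_depth=0

Answer: x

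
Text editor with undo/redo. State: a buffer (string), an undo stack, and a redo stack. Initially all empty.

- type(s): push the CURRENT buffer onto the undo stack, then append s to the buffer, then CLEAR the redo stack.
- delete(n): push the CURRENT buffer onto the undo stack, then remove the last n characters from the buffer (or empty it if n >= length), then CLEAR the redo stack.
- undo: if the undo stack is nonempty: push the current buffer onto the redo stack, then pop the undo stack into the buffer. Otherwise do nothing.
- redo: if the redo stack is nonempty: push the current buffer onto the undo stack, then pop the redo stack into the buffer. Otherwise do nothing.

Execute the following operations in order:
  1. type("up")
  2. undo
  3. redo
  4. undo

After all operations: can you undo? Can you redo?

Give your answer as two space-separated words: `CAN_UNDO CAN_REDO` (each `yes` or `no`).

After op 1 (type): buf='up' undo_depth=1 redo_depth=0
After op 2 (undo): buf='(empty)' undo_depth=0 redo_depth=1
After op 3 (redo): buf='up' undo_depth=1 redo_depth=0
After op 4 (undo): buf='(empty)' undo_depth=0 redo_depth=1

Answer: no yes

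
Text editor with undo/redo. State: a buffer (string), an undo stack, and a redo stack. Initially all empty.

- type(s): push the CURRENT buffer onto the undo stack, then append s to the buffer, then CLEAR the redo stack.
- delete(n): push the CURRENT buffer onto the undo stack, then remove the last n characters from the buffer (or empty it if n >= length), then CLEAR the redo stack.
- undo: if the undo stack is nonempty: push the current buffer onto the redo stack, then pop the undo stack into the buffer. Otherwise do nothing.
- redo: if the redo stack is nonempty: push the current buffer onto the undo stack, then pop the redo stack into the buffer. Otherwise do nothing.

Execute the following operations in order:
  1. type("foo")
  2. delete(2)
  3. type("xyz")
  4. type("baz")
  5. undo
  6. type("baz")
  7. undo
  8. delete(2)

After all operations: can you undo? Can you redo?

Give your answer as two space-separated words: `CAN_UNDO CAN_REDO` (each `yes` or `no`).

After op 1 (type): buf='foo' undo_depth=1 redo_depth=0
After op 2 (delete): buf='f' undo_depth=2 redo_depth=0
After op 3 (type): buf='fxyz' undo_depth=3 redo_depth=0
After op 4 (type): buf='fxyzbaz' undo_depth=4 redo_depth=0
After op 5 (undo): buf='fxyz' undo_depth=3 redo_depth=1
After op 6 (type): buf='fxyzbaz' undo_depth=4 redo_depth=0
After op 7 (undo): buf='fxyz' undo_depth=3 redo_depth=1
After op 8 (delete): buf='fx' undo_depth=4 redo_depth=0

Answer: yes no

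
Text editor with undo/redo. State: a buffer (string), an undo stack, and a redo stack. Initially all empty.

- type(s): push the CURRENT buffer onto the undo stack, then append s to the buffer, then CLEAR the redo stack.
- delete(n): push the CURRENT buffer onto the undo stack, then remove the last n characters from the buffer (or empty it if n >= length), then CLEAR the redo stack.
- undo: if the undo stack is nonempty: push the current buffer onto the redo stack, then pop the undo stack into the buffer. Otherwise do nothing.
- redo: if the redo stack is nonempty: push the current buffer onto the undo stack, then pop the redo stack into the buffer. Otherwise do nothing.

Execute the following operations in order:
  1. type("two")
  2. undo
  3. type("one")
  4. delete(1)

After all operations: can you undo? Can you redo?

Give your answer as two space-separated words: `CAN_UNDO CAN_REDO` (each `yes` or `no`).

Answer: yes no

Derivation:
After op 1 (type): buf='two' undo_depth=1 redo_depth=0
After op 2 (undo): buf='(empty)' undo_depth=0 redo_depth=1
After op 3 (type): buf='one' undo_depth=1 redo_depth=0
After op 4 (delete): buf='on' undo_depth=2 redo_depth=0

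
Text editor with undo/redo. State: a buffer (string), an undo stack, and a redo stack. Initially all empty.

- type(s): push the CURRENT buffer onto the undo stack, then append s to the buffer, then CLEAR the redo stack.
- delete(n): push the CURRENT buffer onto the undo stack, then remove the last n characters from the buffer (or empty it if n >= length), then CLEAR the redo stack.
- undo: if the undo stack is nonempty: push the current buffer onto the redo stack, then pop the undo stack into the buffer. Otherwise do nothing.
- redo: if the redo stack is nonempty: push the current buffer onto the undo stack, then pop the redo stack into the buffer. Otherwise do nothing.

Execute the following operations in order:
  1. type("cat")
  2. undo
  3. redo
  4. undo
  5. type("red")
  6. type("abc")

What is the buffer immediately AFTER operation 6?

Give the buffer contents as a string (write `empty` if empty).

Answer: redabc

Derivation:
After op 1 (type): buf='cat' undo_depth=1 redo_depth=0
After op 2 (undo): buf='(empty)' undo_depth=0 redo_depth=1
After op 3 (redo): buf='cat' undo_depth=1 redo_depth=0
After op 4 (undo): buf='(empty)' undo_depth=0 redo_depth=1
After op 5 (type): buf='red' undo_depth=1 redo_depth=0
After op 6 (type): buf='redabc' undo_depth=2 redo_depth=0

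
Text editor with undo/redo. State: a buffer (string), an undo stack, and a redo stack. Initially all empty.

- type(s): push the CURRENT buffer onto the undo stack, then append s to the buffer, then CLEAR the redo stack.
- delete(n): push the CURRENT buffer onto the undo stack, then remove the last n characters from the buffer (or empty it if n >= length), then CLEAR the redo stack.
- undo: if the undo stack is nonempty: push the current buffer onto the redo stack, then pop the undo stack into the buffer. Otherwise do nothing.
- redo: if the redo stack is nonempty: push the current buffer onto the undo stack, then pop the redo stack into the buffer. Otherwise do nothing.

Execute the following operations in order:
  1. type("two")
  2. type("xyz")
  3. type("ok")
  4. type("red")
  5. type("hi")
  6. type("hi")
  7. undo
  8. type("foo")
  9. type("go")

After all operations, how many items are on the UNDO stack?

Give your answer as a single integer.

Answer: 7

Derivation:
After op 1 (type): buf='two' undo_depth=1 redo_depth=0
After op 2 (type): buf='twoxyz' undo_depth=2 redo_depth=0
After op 3 (type): buf='twoxyzok' undo_depth=3 redo_depth=0
After op 4 (type): buf='twoxyzokred' undo_depth=4 redo_depth=0
After op 5 (type): buf='twoxyzokredhi' undo_depth=5 redo_depth=0
After op 6 (type): buf='twoxyzokredhihi' undo_depth=6 redo_depth=0
After op 7 (undo): buf='twoxyzokredhi' undo_depth=5 redo_depth=1
After op 8 (type): buf='twoxyzokredhifoo' undo_depth=6 redo_depth=0
After op 9 (type): buf='twoxyzokredhifoogo' undo_depth=7 redo_depth=0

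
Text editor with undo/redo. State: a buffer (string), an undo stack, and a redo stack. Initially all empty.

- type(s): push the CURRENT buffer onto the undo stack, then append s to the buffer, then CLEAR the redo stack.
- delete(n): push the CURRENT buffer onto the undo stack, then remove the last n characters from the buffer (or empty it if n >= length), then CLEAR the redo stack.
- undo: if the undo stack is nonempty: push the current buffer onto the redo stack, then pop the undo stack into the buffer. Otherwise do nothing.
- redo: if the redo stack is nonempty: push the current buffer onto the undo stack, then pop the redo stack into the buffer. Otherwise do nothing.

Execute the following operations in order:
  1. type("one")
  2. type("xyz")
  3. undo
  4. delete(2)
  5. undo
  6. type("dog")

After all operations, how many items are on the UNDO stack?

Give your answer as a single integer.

Answer: 2

Derivation:
After op 1 (type): buf='one' undo_depth=1 redo_depth=0
After op 2 (type): buf='onexyz' undo_depth=2 redo_depth=0
After op 3 (undo): buf='one' undo_depth=1 redo_depth=1
After op 4 (delete): buf='o' undo_depth=2 redo_depth=0
After op 5 (undo): buf='one' undo_depth=1 redo_depth=1
After op 6 (type): buf='onedog' undo_depth=2 redo_depth=0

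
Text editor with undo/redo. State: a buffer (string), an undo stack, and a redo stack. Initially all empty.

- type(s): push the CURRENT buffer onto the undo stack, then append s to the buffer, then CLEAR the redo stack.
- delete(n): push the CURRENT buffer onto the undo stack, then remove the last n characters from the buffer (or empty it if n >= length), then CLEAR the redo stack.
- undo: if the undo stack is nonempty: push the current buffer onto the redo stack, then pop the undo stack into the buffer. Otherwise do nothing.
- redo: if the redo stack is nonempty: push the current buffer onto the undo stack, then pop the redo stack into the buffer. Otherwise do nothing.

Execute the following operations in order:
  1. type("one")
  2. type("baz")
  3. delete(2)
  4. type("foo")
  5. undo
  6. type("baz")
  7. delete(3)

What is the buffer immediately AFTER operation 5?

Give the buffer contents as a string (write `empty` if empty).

After op 1 (type): buf='one' undo_depth=1 redo_depth=0
After op 2 (type): buf='onebaz' undo_depth=2 redo_depth=0
After op 3 (delete): buf='oneb' undo_depth=3 redo_depth=0
After op 4 (type): buf='onebfoo' undo_depth=4 redo_depth=0
After op 5 (undo): buf='oneb' undo_depth=3 redo_depth=1

Answer: oneb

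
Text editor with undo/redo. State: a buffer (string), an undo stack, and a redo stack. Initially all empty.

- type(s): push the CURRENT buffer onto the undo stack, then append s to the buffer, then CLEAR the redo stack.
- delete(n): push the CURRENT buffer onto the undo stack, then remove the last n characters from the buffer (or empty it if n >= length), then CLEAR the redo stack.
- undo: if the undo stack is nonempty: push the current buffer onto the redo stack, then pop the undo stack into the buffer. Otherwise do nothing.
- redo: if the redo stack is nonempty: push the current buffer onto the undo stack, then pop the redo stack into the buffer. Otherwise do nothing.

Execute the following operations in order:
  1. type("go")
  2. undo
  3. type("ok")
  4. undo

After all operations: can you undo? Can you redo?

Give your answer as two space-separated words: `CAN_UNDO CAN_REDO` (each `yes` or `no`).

Answer: no yes

Derivation:
After op 1 (type): buf='go' undo_depth=1 redo_depth=0
After op 2 (undo): buf='(empty)' undo_depth=0 redo_depth=1
After op 3 (type): buf='ok' undo_depth=1 redo_depth=0
After op 4 (undo): buf='(empty)' undo_depth=0 redo_depth=1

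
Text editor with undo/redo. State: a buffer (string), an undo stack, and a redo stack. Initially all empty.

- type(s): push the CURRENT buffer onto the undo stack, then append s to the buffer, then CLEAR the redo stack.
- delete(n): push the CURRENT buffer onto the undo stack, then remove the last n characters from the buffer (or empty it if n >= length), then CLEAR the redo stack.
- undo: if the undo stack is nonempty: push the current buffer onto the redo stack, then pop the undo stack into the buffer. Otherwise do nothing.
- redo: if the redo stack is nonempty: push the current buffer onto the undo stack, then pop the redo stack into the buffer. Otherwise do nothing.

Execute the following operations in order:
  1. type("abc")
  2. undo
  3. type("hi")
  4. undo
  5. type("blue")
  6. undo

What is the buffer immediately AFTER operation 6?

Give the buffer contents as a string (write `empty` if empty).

After op 1 (type): buf='abc' undo_depth=1 redo_depth=0
After op 2 (undo): buf='(empty)' undo_depth=0 redo_depth=1
After op 3 (type): buf='hi' undo_depth=1 redo_depth=0
After op 4 (undo): buf='(empty)' undo_depth=0 redo_depth=1
After op 5 (type): buf='blue' undo_depth=1 redo_depth=0
After op 6 (undo): buf='(empty)' undo_depth=0 redo_depth=1

Answer: empty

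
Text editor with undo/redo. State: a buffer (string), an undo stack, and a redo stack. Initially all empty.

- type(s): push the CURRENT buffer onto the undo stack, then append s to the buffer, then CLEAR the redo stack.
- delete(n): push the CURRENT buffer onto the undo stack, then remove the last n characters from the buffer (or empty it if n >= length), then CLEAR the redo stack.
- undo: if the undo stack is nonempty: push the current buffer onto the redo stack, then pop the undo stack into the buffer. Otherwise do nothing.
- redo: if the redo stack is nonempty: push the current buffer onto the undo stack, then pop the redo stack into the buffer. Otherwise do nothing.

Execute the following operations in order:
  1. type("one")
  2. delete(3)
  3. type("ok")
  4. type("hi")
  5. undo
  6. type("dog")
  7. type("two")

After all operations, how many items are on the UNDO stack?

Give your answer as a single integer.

Answer: 5

Derivation:
After op 1 (type): buf='one' undo_depth=1 redo_depth=0
After op 2 (delete): buf='(empty)' undo_depth=2 redo_depth=0
After op 3 (type): buf='ok' undo_depth=3 redo_depth=0
After op 4 (type): buf='okhi' undo_depth=4 redo_depth=0
After op 5 (undo): buf='ok' undo_depth=3 redo_depth=1
After op 6 (type): buf='okdog' undo_depth=4 redo_depth=0
After op 7 (type): buf='okdogtwo' undo_depth=5 redo_depth=0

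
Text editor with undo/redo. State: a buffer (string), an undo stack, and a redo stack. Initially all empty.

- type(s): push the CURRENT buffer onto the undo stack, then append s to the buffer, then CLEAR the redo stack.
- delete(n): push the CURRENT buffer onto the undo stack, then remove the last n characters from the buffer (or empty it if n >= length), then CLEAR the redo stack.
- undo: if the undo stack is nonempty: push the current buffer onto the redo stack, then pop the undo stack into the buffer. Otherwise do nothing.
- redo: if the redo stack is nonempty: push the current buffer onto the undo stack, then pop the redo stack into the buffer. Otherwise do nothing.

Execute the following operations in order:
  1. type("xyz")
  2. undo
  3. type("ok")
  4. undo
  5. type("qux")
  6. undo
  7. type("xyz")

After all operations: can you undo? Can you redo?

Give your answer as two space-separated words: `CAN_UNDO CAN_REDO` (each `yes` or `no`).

After op 1 (type): buf='xyz' undo_depth=1 redo_depth=0
After op 2 (undo): buf='(empty)' undo_depth=0 redo_depth=1
After op 3 (type): buf='ok' undo_depth=1 redo_depth=0
After op 4 (undo): buf='(empty)' undo_depth=0 redo_depth=1
After op 5 (type): buf='qux' undo_depth=1 redo_depth=0
After op 6 (undo): buf='(empty)' undo_depth=0 redo_depth=1
After op 7 (type): buf='xyz' undo_depth=1 redo_depth=0

Answer: yes no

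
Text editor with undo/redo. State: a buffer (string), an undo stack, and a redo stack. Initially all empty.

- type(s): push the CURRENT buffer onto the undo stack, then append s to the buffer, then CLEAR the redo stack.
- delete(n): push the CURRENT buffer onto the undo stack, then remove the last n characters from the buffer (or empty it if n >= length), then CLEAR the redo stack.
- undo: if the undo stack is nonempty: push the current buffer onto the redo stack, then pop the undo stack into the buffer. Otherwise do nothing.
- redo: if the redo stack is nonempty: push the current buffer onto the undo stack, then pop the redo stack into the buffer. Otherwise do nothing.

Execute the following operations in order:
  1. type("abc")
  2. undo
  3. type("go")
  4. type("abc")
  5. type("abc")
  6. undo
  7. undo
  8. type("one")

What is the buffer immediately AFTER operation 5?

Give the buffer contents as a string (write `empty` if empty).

Answer: goabcabc

Derivation:
After op 1 (type): buf='abc' undo_depth=1 redo_depth=0
After op 2 (undo): buf='(empty)' undo_depth=0 redo_depth=1
After op 3 (type): buf='go' undo_depth=1 redo_depth=0
After op 4 (type): buf='goabc' undo_depth=2 redo_depth=0
After op 5 (type): buf='goabcabc' undo_depth=3 redo_depth=0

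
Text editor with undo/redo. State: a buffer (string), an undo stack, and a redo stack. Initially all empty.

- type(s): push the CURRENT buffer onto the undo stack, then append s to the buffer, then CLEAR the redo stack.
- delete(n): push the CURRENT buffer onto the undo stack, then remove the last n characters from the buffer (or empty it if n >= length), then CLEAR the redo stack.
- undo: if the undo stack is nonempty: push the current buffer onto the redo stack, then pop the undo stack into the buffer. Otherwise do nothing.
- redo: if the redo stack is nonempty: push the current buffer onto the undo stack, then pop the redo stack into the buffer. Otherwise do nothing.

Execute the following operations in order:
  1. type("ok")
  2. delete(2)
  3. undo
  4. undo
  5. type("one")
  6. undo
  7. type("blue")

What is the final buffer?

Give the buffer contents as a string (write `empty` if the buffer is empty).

Answer: blue

Derivation:
After op 1 (type): buf='ok' undo_depth=1 redo_depth=0
After op 2 (delete): buf='(empty)' undo_depth=2 redo_depth=0
After op 3 (undo): buf='ok' undo_depth=1 redo_depth=1
After op 4 (undo): buf='(empty)' undo_depth=0 redo_depth=2
After op 5 (type): buf='one' undo_depth=1 redo_depth=0
After op 6 (undo): buf='(empty)' undo_depth=0 redo_depth=1
After op 7 (type): buf='blue' undo_depth=1 redo_depth=0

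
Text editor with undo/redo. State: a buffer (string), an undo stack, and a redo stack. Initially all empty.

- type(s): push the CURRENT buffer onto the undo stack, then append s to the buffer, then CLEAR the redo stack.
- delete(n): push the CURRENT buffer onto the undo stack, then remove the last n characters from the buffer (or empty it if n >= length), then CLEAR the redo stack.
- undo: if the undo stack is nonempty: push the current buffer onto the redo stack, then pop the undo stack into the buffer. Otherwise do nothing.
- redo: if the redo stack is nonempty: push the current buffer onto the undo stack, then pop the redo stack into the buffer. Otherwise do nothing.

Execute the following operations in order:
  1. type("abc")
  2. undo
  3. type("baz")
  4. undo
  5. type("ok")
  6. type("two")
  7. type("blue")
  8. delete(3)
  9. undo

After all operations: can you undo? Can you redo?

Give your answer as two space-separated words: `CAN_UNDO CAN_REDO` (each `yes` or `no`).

Answer: yes yes

Derivation:
After op 1 (type): buf='abc' undo_depth=1 redo_depth=0
After op 2 (undo): buf='(empty)' undo_depth=0 redo_depth=1
After op 3 (type): buf='baz' undo_depth=1 redo_depth=0
After op 4 (undo): buf='(empty)' undo_depth=0 redo_depth=1
After op 5 (type): buf='ok' undo_depth=1 redo_depth=0
After op 6 (type): buf='oktwo' undo_depth=2 redo_depth=0
After op 7 (type): buf='oktwoblue' undo_depth=3 redo_depth=0
After op 8 (delete): buf='oktwob' undo_depth=4 redo_depth=0
After op 9 (undo): buf='oktwoblue' undo_depth=3 redo_depth=1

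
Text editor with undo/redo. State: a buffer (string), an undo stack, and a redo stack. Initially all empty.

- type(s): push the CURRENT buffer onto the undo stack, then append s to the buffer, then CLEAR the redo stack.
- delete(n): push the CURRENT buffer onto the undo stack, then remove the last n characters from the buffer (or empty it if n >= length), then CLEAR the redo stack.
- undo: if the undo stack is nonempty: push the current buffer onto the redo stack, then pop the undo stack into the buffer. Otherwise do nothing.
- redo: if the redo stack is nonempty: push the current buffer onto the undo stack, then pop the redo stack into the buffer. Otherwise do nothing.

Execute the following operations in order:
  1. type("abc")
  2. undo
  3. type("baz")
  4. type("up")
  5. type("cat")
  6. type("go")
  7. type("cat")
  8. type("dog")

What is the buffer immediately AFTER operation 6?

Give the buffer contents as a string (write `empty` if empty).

Answer: bazupcatgo

Derivation:
After op 1 (type): buf='abc' undo_depth=1 redo_depth=0
After op 2 (undo): buf='(empty)' undo_depth=0 redo_depth=1
After op 3 (type): buf='baz' undo_depth=1 redo_depth=0
After op 4 (type): buf='bazup' undo_depth=2 redo_depth=0
After op 5 (type): buf='bazupcat' undo_depth=3 redo_depth=0
After op 6 (type): buf='bazupcatgo' undo_depth=4 redo_depth=0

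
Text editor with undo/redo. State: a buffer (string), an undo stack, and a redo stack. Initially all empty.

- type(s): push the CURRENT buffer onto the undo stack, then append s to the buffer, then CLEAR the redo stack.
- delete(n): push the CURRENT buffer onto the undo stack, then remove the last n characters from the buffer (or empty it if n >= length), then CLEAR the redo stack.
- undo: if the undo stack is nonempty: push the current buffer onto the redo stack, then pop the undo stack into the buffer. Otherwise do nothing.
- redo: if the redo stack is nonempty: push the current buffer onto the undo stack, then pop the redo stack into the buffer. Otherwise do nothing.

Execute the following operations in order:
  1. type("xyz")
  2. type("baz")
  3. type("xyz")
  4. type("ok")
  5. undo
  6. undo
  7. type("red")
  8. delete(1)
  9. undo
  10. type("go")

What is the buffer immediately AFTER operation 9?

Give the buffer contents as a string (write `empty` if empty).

Answer: xyzbazred

Derivation:
After op 1 (type): buf='xyz' undo_depth=1 redo_depth=0
After op 2 (type): buf='xyzbaz' undo_depth=2 redo_depth=0
After op 3 (type): buf='xyzbazxyz' undo_depth=3 redo_depth=0
After op 4 (type): buf='xyzbazxyzok' undo_depth=4 redo_depth=0
After op 5 (undo): buf='xyzbazxyz' undo_depth=3 redo_depth=1
After op 6 (undo): buf='xyzbaz' undo_depth=2 redo_depth=2
After op 7 (type): buf='xyzbazred' undo_depth=3 redo_depth=0
After op 8 (delete): buf='xyzbazre' undo_depth=4 redo_depth=0
After op 9 (undo): buf='xyzbazred' undo_depth=3 redo_depth=1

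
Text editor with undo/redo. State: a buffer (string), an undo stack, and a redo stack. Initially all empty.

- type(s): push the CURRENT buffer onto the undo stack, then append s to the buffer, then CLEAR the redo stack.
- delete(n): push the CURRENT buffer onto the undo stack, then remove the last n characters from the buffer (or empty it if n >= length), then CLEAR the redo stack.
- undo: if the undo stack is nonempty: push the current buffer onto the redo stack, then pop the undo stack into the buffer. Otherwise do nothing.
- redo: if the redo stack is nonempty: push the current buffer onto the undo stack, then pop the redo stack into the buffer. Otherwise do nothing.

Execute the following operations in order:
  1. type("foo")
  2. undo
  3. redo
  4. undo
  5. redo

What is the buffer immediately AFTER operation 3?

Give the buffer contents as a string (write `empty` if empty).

Answer: foo

Derivation:
After op 1 (type): buf='foo' undo_depth=1 redo_depth=0
After op 2 (undo): buf='(empty)' undo_depth=0 redo_depth=1
After op 3 (redo): buf='foo' undo_depth=1 redo_depth=0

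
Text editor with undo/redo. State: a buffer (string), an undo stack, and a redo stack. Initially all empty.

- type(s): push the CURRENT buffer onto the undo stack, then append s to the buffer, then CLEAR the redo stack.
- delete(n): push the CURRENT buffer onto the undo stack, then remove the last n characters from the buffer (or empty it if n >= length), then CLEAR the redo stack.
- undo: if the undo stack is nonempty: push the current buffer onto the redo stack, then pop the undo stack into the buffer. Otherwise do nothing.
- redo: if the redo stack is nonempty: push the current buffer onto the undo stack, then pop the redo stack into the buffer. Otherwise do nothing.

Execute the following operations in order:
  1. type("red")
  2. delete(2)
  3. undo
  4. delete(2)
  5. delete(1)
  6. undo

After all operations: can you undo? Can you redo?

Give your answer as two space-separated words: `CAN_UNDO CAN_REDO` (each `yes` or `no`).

After op 1 (type): buf='red' undo_depth=1 redo_depth=0
After op 2 (delete): buf='r' undo_depth=2 redo_depth=0
After op 3 (undo): buf='red' undo_depth=1 redo_depth=1
After op 4 (delete): buf='r' undo_depth=2 redo_depth=0
After op 5 (delete): buf='(empty)' undo_depth=3 redo_depth=0
After op 6 (undo): buf='r' undo_depth=2 redo_depth=1

Answer: yes yes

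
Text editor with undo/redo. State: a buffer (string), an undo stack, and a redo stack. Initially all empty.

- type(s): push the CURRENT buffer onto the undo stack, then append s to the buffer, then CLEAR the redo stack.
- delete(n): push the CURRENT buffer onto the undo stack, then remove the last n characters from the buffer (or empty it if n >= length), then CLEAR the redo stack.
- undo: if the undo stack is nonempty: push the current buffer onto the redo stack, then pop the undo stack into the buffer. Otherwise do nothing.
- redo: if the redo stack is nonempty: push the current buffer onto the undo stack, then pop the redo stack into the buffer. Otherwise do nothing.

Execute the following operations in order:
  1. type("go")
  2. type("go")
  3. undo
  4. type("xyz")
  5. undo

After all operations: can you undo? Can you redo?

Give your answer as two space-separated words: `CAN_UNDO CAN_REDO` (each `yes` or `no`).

Answer: yes yes

Derivation:
After op 1 (type): buf='go' undo_depth=1 redo_depth=0
After op 2 (type): buf='gogo' undo_depth=2 redo_depth=0
After op 3 (undo): buf='go' undo_depth=1 redo_depth=1
After op 4 (type): buf='goxyz' undo_depth=2 redo_depth=0
After op 5 (undo): buf='go' undo_depth=1 redo_depth=1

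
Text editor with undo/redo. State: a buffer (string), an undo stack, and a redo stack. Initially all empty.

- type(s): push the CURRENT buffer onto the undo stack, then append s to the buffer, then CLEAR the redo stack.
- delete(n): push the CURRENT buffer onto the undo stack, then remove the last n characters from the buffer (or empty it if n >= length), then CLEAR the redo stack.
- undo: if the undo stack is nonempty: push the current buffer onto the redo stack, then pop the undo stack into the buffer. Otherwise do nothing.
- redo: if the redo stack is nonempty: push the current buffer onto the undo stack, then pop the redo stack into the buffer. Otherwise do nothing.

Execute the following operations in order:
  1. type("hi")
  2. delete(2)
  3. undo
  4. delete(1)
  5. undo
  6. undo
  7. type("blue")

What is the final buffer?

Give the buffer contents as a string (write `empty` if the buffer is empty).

Answer: blue

Derivation:
After op 1 (type): buf='hi' undo_depth=1 redo_depth=0
After op 2 (delete): buf='(empty)' undo_depth=2 redo_depth=0
After op 3 (undo): buf='hi' undo_depth=1 redo_depth=1
After op 4 (delete): buf='h' undo_depth=2 redo_depth=0
After op 5 (undo): buf='hi' undo_depth=1 redo_depth=1
After op 6 (undo): buf='(empty)' undo_depth=0 redo_depth=2
After op 7 (type): buf='blue' undo_depth=1 redo_depth=0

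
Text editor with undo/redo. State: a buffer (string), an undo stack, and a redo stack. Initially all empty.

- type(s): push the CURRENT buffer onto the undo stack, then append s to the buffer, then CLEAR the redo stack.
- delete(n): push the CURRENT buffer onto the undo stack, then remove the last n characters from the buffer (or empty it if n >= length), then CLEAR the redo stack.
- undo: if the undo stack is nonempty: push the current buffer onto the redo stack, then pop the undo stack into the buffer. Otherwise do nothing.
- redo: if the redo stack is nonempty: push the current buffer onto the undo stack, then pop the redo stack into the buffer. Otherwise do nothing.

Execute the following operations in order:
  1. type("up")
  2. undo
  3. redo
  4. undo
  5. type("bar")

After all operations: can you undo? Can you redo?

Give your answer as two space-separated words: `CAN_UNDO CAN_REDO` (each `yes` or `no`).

After op 1 (type): buf='up' undo_depth=1 redo_depth=0
After op 2 (undo): buf='(empty)' undo_depth=0 redo_depth=1
After op 3 (redo): buf='up' undo_depth=1 redo_depth=0
After op 4 (undo): buf='(empty)' undo_depth=0 redo_depth=1
After op 5 (type): buf='bar' undo_depth=1 redo_depth=0

Answer: yes no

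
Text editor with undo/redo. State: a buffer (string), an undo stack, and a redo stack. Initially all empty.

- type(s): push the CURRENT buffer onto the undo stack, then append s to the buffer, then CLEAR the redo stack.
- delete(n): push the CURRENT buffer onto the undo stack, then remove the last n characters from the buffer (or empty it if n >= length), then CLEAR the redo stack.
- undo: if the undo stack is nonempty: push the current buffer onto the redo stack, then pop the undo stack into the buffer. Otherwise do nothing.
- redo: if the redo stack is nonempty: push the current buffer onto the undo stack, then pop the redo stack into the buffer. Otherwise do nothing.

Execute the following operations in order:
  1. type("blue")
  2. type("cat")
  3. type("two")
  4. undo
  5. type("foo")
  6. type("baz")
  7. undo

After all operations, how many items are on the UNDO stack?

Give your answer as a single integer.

Answer: 3

Derivation:
After op 1 (type): buf='blue' undo_depth=1 redo_depth=0
After op 2 (type): buf='bluecat' undo_depth=2 redo_depth=0
After op 3 (type): buf='bluecattwo' undo_depth=3 redo_depth=0
After op 4 (undo): buf='bluecat' undo_depth=2 redo_depth=1
After op 5 (type): buf='bluecatfoo' undo_depth=3 redo_depth=0
After op 6 (type): buf='bluecatfoobaz' undo_depth=4 redo_depth=0
After op 7 (undo): buf='bluecatfoo' undo_depth=3 redo_depth=1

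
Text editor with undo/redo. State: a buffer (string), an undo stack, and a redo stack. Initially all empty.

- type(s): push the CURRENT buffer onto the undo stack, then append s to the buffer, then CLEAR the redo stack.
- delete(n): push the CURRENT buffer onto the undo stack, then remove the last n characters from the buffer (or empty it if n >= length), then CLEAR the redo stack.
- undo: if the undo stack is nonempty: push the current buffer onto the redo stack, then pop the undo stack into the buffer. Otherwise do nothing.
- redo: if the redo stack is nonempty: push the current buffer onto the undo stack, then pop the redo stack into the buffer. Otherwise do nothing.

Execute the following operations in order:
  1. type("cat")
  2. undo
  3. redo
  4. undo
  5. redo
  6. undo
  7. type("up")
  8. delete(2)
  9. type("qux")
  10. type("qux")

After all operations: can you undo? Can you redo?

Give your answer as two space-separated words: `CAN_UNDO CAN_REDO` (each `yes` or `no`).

Answer: yes no

Derivation:
After op 1 (type): buf='cat' undo_depth=1 redo_depth=0
After op 2 (undo): buf='(empty)' undo_depth=0 redo_depth=1
After op 3 (redo): buf='cat' undo_depth=1 redo_depth=0
After op 4 (undo): buf='(empty)' undo_depth=0 redo_depth=1
After op 5 (redo): buf='cat' undo_depth=1 redo_depth=0
After op 6 (undo): buf='(empty)' undo_depth=0 redo_depth=1
After op 7 (type): buf='up' undo_depth=1 redo_depth=0
After op 8 (delete): buf='(empty)' undo_depth=2 redo_depth=0
After op 9 (type): buf='qux' undo_depth=3 redo_depth=0
After op 10 (type): buf='quxqux' undo_depth=4 redo_depth=0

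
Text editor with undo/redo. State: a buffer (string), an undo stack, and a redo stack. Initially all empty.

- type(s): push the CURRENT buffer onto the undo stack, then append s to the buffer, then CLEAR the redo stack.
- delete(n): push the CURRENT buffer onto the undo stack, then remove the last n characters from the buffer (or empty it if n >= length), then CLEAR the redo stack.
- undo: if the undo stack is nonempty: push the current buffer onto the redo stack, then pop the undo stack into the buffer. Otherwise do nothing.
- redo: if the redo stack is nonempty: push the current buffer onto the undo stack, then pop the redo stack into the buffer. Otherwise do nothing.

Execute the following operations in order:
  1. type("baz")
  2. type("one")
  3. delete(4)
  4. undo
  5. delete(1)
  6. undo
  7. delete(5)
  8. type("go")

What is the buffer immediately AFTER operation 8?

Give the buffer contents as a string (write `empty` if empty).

Answer: bgo

Derivation:
After op 1 (type): buf='baz' undo_depth=1 redo_depth=0
After op 2 (type): buf='bazone' undo_depth=2 redo_depth=0
After op 3 (delete): buf='ba' undo_depth=3 redo_depth=0
After op 4 (undo): buf='bazone' undo_depth=2 redo_depth=1
After op 5 (delete): buf='bazon' undo_depth=3 redo_depth=0
After op 6 (undo): buf='bazone' undo_depth=2 redo_depth=1
After op 7 (delete): buf='b' undo_depth=3 redo_depth=0
After op 8 (type): buf='bgo' undo_depth=4 redo_depth=0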